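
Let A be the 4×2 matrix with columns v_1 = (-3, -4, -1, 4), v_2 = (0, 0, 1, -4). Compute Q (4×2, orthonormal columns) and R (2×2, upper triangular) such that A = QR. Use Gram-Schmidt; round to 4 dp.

Q = [[-0.4629, -0.3817], [-0.6172, -0.5090], [-0.1543, 0.1871], [0.6172, -0.7485]], R = [[6.4807, -2.6232], [0.0000, 3.1810]]

e_1 = v_1/‖v_1‖ = (-3, -4, -1, 4)/6.4807 = (-0.4629, -0.6172, -0.1543, 0.6172).
r_{12} = e_1·v_2 = -2.6232.
u_2 = v_2 + 2.6232·e_1 = (-1.2143, -1.6190, 0.5952, -2.3810).
‖u_2‖ = 3.1810, so e_2 = (-0.3817, -0.5090, 0.1871, -0.7485).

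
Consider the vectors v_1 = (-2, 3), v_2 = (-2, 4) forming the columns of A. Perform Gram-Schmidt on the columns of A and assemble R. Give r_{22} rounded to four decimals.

q_1 = v_1/‖v_1‖ = (-2, 3)/3.6056 = (-0.5547, 0.8321).
r_{12} = q_1·v_2 = 4.4376.
u_2 = v_2 − 4.4376·q_1 = (0.4615, 0.3077).
r_{22} = ‖u_2‖ = 0.5547.

r_{22} = 0.5547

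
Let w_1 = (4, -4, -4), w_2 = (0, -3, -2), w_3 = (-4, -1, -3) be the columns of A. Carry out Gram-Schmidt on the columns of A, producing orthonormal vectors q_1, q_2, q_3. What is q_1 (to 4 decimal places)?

q_1 = (0.5774, -0.5774, -0.5774)

w_1 = (4, -4, -4); ‖w_1‖ = 6.9282, so q_1 = (0.5774, -0.5774, -0.5774).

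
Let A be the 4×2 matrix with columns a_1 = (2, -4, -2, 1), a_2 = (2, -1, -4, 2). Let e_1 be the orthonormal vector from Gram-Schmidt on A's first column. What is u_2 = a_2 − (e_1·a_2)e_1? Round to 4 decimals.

e_1 = a_1/‖a_1‖ = (2, -4, -2, 1)/5.0000 = (0.4000, -0.8000, -0.4000, 0.2000).
r_{12} = e_1·a_2 = 3.6000.
u_2 = a_2 − 3.6000·e_1 = (0.5600, 1.8800, -2.5600, 1.2800).

u_2 = (0.5600, 1.8800, -2.5600, 1.2800)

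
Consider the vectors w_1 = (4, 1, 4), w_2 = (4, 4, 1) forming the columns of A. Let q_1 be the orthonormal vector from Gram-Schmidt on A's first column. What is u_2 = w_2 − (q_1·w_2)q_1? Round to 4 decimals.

u_2 = (1.0909, 3.2727, -1.9091)

w_1 = (4, 1, 4); ‖w_1‖ = 5.7446, so q_1 = (0.6963, 0.1741, 0.6963).
q_1·w_2 = 0.6963·4 + 0.1741·4 + 0.6963·1 = 4.1779.
u_2 = w_2 − 4.1779·q_1 = (1.0909, 3.2727, -1.9091).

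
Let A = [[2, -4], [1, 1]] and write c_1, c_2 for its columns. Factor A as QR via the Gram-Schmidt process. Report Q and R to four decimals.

Q = [[0.8944, -0.4472], [0.4472, 0.8944]], R = [[2.2361, -3.1305], [0.0000, 2.6833]]

c_1 = (2, 1); ‖c_1‖ = 2.2361, so e_1 = (0.8944, 0.4472).
e_1·c_2 = 0.8944·(-4) + 0.4472·1 = -3.1305.
u_2 = c_2 + 3.1305·e_1 = (-1.2000, 2.4000).
‖u_2‖ = 2.6833, so e_2 = (-0.4472, 0.8944).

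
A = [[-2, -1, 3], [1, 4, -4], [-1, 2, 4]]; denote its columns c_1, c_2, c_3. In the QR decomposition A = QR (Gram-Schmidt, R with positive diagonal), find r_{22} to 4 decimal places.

r_{22} = 4.2817

c_1 = (-2, 1, -1); ‖c_1‖ = 2.4495, so q_1 = (-0.8165, 0.4082, -0.4082).
q_1·c_2 = (-0.8165)·(-1) + 0.4082·4 + (-0.4082)·2 = 1.6330.
u_2 = c_2 − 1.6330·q_1 = (0.3333, 3.3333, 2.6667).
r_{22} = ‖u_2‖ = 4.2817.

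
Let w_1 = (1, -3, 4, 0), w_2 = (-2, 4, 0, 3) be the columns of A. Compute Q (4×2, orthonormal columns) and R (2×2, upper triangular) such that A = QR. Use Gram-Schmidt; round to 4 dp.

w_1 = (1, -3, 4, 0); ‖w_1‖ = 5.0990, so q_1 = (0.1961, -0.5883, 0.7845, 0.0000).
q_1·w_2 = 0.1961·(-2) + (-0.5883)·4 + 0.7845·0 + 0.0000·3 = -2.7456.
u_2 = w_2 + 2.7456·q_1 = (-1.4615, 2.3846, 2.1538, 3.0000).
‖u_2‖ = 4.6327, so q_2 = (-0.3155, 0.5147, 0.4649, 0.6476).

Q = [[0.1961, -0.3155], [-0.5883, 0.5147], [0.7845, 0.4649], [0.0000, 0.6476]], R = [[5.0990, -2.7456], [0.0000, 4.6327]]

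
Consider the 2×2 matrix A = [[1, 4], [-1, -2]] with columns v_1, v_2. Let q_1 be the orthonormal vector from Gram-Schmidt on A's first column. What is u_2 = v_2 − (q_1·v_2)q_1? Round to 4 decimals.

q_1 = v_1/‖v_1‖ = (1, -1)/1.4142 = (0.7071, -0.7071).
r_{12} = q_1·v_2 = 4.2426.
u_2 = v_2 − 4.2426·q_1 = (1.0000, 1.0000).

u_2 = (1.0000, 1.0000)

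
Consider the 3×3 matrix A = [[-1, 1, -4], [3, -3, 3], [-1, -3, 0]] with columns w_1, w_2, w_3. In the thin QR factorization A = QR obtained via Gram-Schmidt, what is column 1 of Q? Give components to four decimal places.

e_1 = (-0.3015, 0.9045, -0.3015)

e_1 = w_1/‖w_1‖ = (-1, 3, -1)/3.3166 = (-0.3015, 0.9045, -0.3015).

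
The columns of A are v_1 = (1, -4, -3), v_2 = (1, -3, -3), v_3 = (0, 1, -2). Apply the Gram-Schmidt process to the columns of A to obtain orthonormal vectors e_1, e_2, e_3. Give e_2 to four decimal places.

v_1 = (1, -4, -3); ‖v_1‖ = 5.0990, so e_1 = (0.1961, -0.7845, -0.5883).
e_1·v_2 = 0.1961·1 + (-0.7845)·(-3) + (-0.5883)·(-3) = 4.3146.
u_2 = v_2 − 4.3146·e_1 = (0.1538, 0.3846, -0.4615).
‖u_2‖ = 0.6202, so e_2 = (0.2481, 0.6202, -0.7442).

e_2 = (0.2481, 0.6202, -0.7442)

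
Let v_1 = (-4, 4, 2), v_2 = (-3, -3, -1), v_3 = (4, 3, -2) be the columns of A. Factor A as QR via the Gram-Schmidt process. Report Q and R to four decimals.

v_1 = (-4, 4, 2); ‖v_1‖ = 6.0000, so q_1 = (-0.6667, 0.6667, 0.3333).
q_1·v_2 = (-0.6667)·(-3) + 0.6667·(-3) + 0.3333·(-1) = -0.3333.
u_2 = v_2 + 0.3333·q_1 = (-3.2222, -2.7778, -0.8889).
‖u_2‖ = 4.3461, so q_2 = (-0.7414, -0.6391, -0.2045).
q_1·v_3 = (-0.6667)·4 + 0.6667·3 + 0.3333·(-2) = -1.3333; q_2·v_3 = (-0.7414)·4 + (-0.6391)·3 + (-0.2045)·(-2) = -4.4740.
u_3 = v_3 + 1.3333·q_1 + 4.4740·q_2 = (-0.2059, 1.0294, -2.4706).
‖u_3‖ = 2.6844, so q_3 = (-0.0767, 0.3835, -0.9204).

Q = [[-0.6667, -0.7414, -0.0767], [0.6667, -0.6391, 0.3835], [0.3333, -0.2045, -0.9204]], R = [[6.0000, -0.3333, -1.3333], [0.0000, 4.3461, -4.4740], [0.0000, 0.0000, 2.6844]]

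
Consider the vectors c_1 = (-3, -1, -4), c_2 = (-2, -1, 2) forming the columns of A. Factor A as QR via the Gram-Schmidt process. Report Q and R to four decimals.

c_1 = (-3, -1, -4); ‖c_1‖ = 5.0990, so e_1 = (-0.5883, -0.1961, -0.7845).
e_1·c_2 = (-0.5883)·(-2) + (-0.1961)·(-1) + (-0.7845)·2 = -0.1961.
u_2 = c_2 + 0.1961·e_1 = (-2.1154, -1.0385, 1.8462).
‖u_2‖ = 2.9936, so e_2 = (-0.7066, -0.3469, 0.6167).

Q = [[-0.5883, -0.7066], [-0.1961, -0.3469], [-0.7845, 0.6167]], R = [[5.0990, -0.1961], [0.0000, 2.9936]]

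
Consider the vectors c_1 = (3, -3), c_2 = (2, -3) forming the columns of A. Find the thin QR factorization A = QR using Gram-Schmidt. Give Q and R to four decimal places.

e_1 = c_1/‖c_1‖ = (3, -3)/4.2426 = (0.7071, -0.7071).
r_{12} = e_1·c_2 = 3.5355.
u_2 = c_2 − 3.5355·e_1 = (-0.5000, -0.5000).
‖u_2‖ = 0.7071, so e_2 = (-0.7071, -0.7071).

Q = [[0.7071, -0.7071], [-0.7071, -0.7071]], R = [[4.2426, 3.5355], [0.0000, 0.7071]]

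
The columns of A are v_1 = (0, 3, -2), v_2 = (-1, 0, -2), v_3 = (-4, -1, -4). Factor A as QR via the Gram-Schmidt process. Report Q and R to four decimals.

v_1 = (0, 3, -2); ‖v_1‖ = 3.6056, so e_1 = (0.0000, 0.8321, -0.5547).
e_1·v_2 = 0.0000·(-1) + 0.8321·0 + (-0.5547)·(-2) = 1.1094.
u_2 = v_2 − 1.1094·e_1 = (-1.0000, -0.9231, -1.3846).
‖u_2‖ = 1.9415, so e_2 = (-0.5151, -0.4755, -0.7132).
e_1·v_3 = 0.0000·(-4) + 0.8321·(-1) + (-0.5547)·(-4) = 1.3868; e_2·v_3 = (-0.5151)·(-4) + (-0.4755)·(-1) + (-0.7132)·(-4) = 5.3885.
u_3 = v_3 − 1.3868·e_1 − 5.3885·e_2 = (-1.2245, 0.4082, 0.6122).
‖u_3‖ = 1.4286, so e_3 = (-0.8571, 0.2857, 0.4286).

Q = [[0.0000, -0.5151, -0.8571], [0.8321, -0.4755, 0.2857], [-0.5547, -0.7132, 0.4286]], R = [[3.6056, 1.1094, 1.3868], [0.0000, 1.9415, 5.3885], [0.0000, 0.0000, 1.4286]]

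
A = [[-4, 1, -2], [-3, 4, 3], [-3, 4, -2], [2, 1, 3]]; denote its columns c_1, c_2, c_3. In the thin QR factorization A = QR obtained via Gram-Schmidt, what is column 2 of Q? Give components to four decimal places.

c_1 = (-4, -3, -3, 2); ‖c_1‖ = 6.1644, so q_1 = (-0.6489, -0.4867, -0.4867, 0.3244).
q_1·c_2 = (-0.6489)·1 + (-0.4867)·4 + (-0.4867)·4 + 0.3244·1 = -4.2178.
u_2 = c_2 + 4.2178·q_1 = (-1.7368, 1.9474, 1.9474, 2.3684).
‖u_2‖ = 4.0262, so q_2 = (-0.4314, 0.4837, 0.4837, 0.5882).

q_2 = (-0.4314, 0.4837, 0.4837, 0.5882)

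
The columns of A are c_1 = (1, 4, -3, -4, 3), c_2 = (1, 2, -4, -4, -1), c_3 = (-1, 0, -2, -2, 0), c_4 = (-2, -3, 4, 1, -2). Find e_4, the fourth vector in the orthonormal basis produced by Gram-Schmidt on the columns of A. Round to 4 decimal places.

c_1 = (1, 4, -3, -4, 3); ‖c_1‖ = 7.1414, so e_1 = (0.1400, 0.5601, -0.4201, -0.5601, 0.4201).
e_1·c_2 = 0.1400·1 + 0.5601·2 + (-0.4201)·(-4) + (-0.5601)·(-4) + 0.4201·(-1) = 4.7610.
u_2 = c_2 − 4.7610·e_1 = (0.3333, -0.6667, -2.0000, -1.3333, -3.0000).
‖u_2‖ = 3.9158, so e_2 = (0.0851, -0.1703, -0.5108, -0.3405, -0.7661).
e_1·c_3 = 0.1400·(-1) + 0.5601·0 + (-0.4201)·(-2) + (-0.5601)·(-2) + 0.4201·0 = 1.8204; e_2·c_3 = 0.0851·(-1) + (-0.1703)·0 + (-0.5108)·(-2) + (-0.3405)·(-2) + (-0.7661)·0 = 1.6174.
u_3 = c_3 − 1.8204·e_1 − 1.6174·e_2 = (-1.3926, -0.7442, -0.4092, -0.4297, 0.4744).
‖u_3‖ = 1.7522, so e_3 = (-0.7947, -0.4247, -0.2335, -0.2452, 0.2708).
e_1·c_4 = 0.1400·(-2) + 0.5601·(-3) + (-0.4201)·4 + (-0.5601)·1 + 0.4201·(-2) = -5.0410; e_2·c_4 = 0.0851·(-2) + (-0.1703)·(-3) + (-0.5108)·4 + (-0.3405)·1 + (-0.7661)·(-2) = -0.5108; e_3·c_4 = (-0.7947)·(-2) + (-0.4247)·(-3) + (-0.2335)·4 + (-0.2452)·1 + 0.2708·(-2) = 1.1429.
u_4 = c_4 + 5.0410·e_1 + 0.5108·e_2 − 1.1429·e_3 = (-0.3424, 0.2220, 1.8884, -1.7172, -0.5831).
‖u_4‖ = 2.6498, so e_4 = (-0.1292, 0.0838, 0.7127, -0.6481, -0.2201).

e_4 = (-0.1292, 0.0838, 0.7127, -0.6481, -0.2201)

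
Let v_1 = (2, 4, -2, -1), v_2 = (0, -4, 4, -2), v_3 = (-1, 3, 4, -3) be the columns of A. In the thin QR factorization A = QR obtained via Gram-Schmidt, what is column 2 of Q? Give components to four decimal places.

q_2 = (0.4315, -0.1177, 0.5491, -0.7060)

q_1 = v_1/‖v_1‖ = (2, 4, -2, -1)/5.0000 = (0.4000, 0.8000, -0.4000, -0.2000).
r_{12} = q_1·v_2 = -4.4000.
u_2 = v_2 + 4.4000·q_1 = (1.7600, -0.4800, 2.2400, -2.8800).
‖u_2‖ = 4.0792, so q_2 = (0.4315, -0.1177, 0.5491, -0.7060).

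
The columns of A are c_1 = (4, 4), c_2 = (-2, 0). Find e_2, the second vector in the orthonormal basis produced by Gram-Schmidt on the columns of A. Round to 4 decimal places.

e_2 = (-0.7071, 0.7071)

c_1 = (4, 4); ‖c_1‖ = 5.6569, so e_1 = (0.7071, 0.7071).
e_1·c_2 = 0.7071·(-2) + 0.7071·0 = -1.4142.
u_2 = c_2 + 1.4142·e_1 = (-1.0000, 1.0000).
‖u_2‖ = 1.4142, so e_2 = (-0.7071, 0.7071).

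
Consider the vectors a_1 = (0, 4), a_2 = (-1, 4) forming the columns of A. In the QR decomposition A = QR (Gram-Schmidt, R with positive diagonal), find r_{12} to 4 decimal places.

r_{12} = 4.0000

a_1 = (0, 4); ‖a_1‖ = 4.0000, so q_1 = (0.0000, 1.0000).
r_{12} = q_1·a_2 = 4.0000.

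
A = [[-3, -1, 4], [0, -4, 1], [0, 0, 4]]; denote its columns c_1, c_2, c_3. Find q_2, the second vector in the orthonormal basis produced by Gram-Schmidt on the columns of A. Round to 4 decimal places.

c_1 = (-3, 0, 0); ‖c_1‖ = 3.0000, so q_1 = (-1.0000, 0.0000, 0.0000).
q_1·c_2 = (-1.0000)·(-1) + 0.0000·(-4) + 0.0000·0 = 1.0000.
u_2 = c_2 − 1.0000·q_1 = (0.0000, -4.0000, 0.0000).
‖u_2‖ = 4.0000, so q_2 = (0.0000, -1.0000, 0.0000).

q_2 = (0.0000, -1.0000, 0.0000)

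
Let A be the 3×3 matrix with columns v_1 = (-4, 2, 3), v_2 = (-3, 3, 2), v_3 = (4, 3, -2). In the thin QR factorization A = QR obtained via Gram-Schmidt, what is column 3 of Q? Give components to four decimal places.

v_1 = (-4, 2, 3); ‖v_1‖ = 5.3852, so q_1 = (-0.7428, 0.3714, 0.5571).
q_1·v_2 = (-0.7428)·(-3) + 0.3714·3 + 0.5571·2 = 4.4567.
u_2 = v_2 − 4.4567·q_1 = (0.3103, 1.3448, -0.4828).
‖u_2‖ = 1.4622, so q_2 = (0.2122, 0.9197, -0.3302).
q_1·v_3 = (-0.7428)·4 + 0.3714·3 + 0.5571·(-2) = -2.9711; q_2·v_3 = 0.2122·4 + 0.9197·3 + (-0.3302)·(-2) = 4.2686.
u_3 = v_3 + 2.9711·q_1 − 4.2686·q_2 = (0.8871, 0.1774, 1.0645).
‖u_3‖ = 1.3970, so q_3 = (0.6350, 0.1270, 0.7620).

q_3 = (0.6350, 0.1270, 0.7620)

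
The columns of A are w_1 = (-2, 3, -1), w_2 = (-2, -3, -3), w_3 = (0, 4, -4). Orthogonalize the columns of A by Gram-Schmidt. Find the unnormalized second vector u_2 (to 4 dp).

e_1 = w_1/‖w_1‖ = (-2, 3, -1)/3.7417 = (-0.5345, 0.8018, -0.2673).
r_{12} = e_1·w_2 = -0.5345.
u_2 = w_2 + 0.5345·e_1 = (-2.2857, -2.5714, -3.1429).

u_2 = (-2.2857, -2.5714, -3.1429)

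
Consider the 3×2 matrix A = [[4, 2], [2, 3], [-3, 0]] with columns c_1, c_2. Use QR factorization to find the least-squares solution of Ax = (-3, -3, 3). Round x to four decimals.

q_1 = c_1/‖c_1‖ = (4, 2, -3)/5.3852 = (0.7428, 0.3714, -0.5571).
r_{12} = q_1·c_2 = 2.5997.
u_2 = c_2 − 2.5997·q_1 = (0.0690, 2.0345, 1.4483).
‖u_2‖ = 2.4983, so q_2 = (0.0276, 0.8144, 0.5797).
Qᵀb = (-5.0138, -0.7867).
Back-substitute: x_2 = -0.7867/2.4983 = -0.3149.
x_1 = (-5.0138 − 2.5997·(-0.3149))/5.3852 = -0.7790.

x = (-0.7790, -0.3149)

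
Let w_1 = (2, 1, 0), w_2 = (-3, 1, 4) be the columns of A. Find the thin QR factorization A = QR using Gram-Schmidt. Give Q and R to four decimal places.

Q = [[0.8944, -0.2182], [0.4472, 0.4364], [0.0000, 0.8729]], R = [[2.2361, -2.2361], [0.0000, 4.5826]]

w_1 = (2, 1, 0); ‖w_1‖ = 2.2361, so q_1 = (0.8944, 0.4472, 0.0000).
q_1·w_2 = 0.8944·(-3) + 0.4472·1 + 0.0000·4 = -2.2361.
u_2 = w_2 + 2.2361·q_1 = (-1.0000, 2.0000, 4.0000).
‖u_2‖ = 4.5826, so q_2 = (-0.2182, 0.4364, 0.8729).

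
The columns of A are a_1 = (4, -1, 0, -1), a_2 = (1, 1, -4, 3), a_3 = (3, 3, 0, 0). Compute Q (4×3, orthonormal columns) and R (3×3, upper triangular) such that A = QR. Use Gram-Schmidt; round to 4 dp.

a_1 = (4, -1, 0, -1); ‖a_1‖ = 4.2426, so e_1 = (0.9428, -0.2357, 0.0000, -0.2357).
e_1·a_2 = 0.9428·1 + (-0.2357)·1 + 0.0000·(-4) + (-0.2357)·3 = 0.0000.
u_2 = a_2 + 0.0000·e_1 = (1.0000, 1.0000, -4.0000, 3.0000).
‖u_2‖ = 5.1962, so e_2 = (0.1925, 0.1925, -0.7698, 0.5774).
e_1·a_3 = 0.9428·3 + (-0.2357)·3 + 0.0000·0 + (-0.2357)·0 = 2.1213; e_2·a_3 = 0.1925·3 + 0.1925·3 + (-0.7698)·0 + 0.5774·0 = 1.1547.
u_3 = a_3 − 2.1213·e_1 − 1.1547·e_2 = (0.7778, 3.2778, 0.8889, -0.1667).
‖u_3‖ = 3.4881, so e_3 = (0.2230, 0.9397, 0.2548, -0.0478).

Q = [[0.9428, 0.1925, 0.2230], [-0.2357, 0.1925, 0.9397], [0.0000, -0.7698, 0.2548], [-0.2357, 0.5774, -0.0478]], R = [[4.2426, 0.0000, 2.1213], [0.0000, 5.1962, 1.1547], [0.0000, 0.0000, 3.4881]]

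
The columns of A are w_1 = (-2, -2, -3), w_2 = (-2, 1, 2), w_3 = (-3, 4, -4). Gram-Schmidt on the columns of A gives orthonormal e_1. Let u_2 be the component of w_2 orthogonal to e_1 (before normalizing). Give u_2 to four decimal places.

e_1 = w_1/‖w_1‖ = (-2, -2, -3)/4.1231 = (-0.4851, -0.4851, -0.7276).
r_{12} = e_1·w_2 = -0.9701.
u_2 = w_2 + 0.9701·e_1 = (-2.4706, 0.5294, 1.2941).

u_2 = (-2.4706, 0.5294, 1.2941)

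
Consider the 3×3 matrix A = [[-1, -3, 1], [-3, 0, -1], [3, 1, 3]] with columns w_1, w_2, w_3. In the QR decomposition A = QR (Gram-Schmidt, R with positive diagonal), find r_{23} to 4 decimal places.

r_{23} = -1.2201

q_1 = w_1/‖w_1‖ = (-1, -3, 3)/4.3589 = (-0.2294, -0.6882, 0.6882).
r_{12} = q_1·w_2 = 1.3765.
u_2 = w_2 − 1.3765·q_1 = (-2.6842, 0.9474, 0.0526).
‖u_2‖ = 2.8470, so q_2 = (-0.9428, 0.3328, 0.0185).
r_{23} = q_2·w_3 = -1.2201.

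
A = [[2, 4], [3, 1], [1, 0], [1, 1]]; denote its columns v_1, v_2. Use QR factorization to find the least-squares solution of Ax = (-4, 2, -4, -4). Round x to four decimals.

x = (0.2857, -1.1905)

e_1 = v_1/‖v_1‖ = (2, 3, 1, 1)/3.8730 = (0.5164, 0.7746, 0.2582, 0.2582).
r_{12} = e_1·v_2 = 3.0984.
u_2 = v_2 − 3.0984·e_1 = (2.4000, -1.4000, -0.8000, 0.2000).
‖u_2‖ = 2.8983, so e_2 = (0.8281, -0.4830, -0.2760, 0.0690).
Qᵀb = (-2.5820, -3.4503).
Back-substitute: x_2 = -3.4503/2.8983 = -1.1905.
x_1 = (-2.5820 − 3.0984·(-1.1905))/3.8730 = 0.2857.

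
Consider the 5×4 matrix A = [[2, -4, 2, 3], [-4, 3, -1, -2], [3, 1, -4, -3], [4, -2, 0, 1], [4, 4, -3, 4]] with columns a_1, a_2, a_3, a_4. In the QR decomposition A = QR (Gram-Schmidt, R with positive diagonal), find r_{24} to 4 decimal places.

r_{24} = -0.4955

e_1 = a_1/‖a_1‖ = (2, -4, 3, 4, 4)/7.8102 = (0.2561, -0.5121, 0.3841, 0.5121, 0.5121).
r_{12} = e_1·a_2 = -1.1523.
u_2 = a_2 + 1.1523·e_1 = (-3.7049, 2.4098, 1.4426, -1.4098, 4.5902).
‖u_2‖ = 6.6837, so e_2 = (-0.5543, 0.3606, 0.2158, -0.2109, 0.6868).
r_{24} = e_2·a_4 = -0.4955.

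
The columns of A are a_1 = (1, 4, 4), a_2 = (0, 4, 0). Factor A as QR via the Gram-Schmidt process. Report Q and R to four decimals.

Q = [[0.1741, -0.1689], [0.6963, 0.7177], [0.6963, -0.6755]], R = [[5.7446, 2.7852], [0.0000, 2.8710]]

a_1 = (1, 4, 4); ‖a_1‖ = 5.7446, so e_1 = (0.1741, 0.6963, 0.6963).
e_1·a_2 = 0.1741·0 + 0.6963·4 + 0.6963·0 = 2.7852.
u_2 = a_2 − 2.7852·e_1 = (-0.4848, 2.0606, -1.9394).
‖u_2‖ = 2.8710, so e_2 = (-0.1689, 0.7177, -0.6755).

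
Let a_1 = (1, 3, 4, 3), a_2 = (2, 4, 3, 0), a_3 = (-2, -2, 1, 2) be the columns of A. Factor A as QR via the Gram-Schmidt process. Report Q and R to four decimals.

Q = [[0.1690, 0.4039, -0.5621], [0.5071, 0.5692, -0.2048], [0.6761, 0.0092, 0.6478], [0.5071, -0.7161, -0.4716]], R = [[5.9161, 4.3948, 0.3381], [0.0000, 3.1122, -3.3692], [0.0000, 0.0000, 1.2385]]

q_1 = a_1/‖a_1‖ = (1, 3, 4, 3)/5.9161 = (0.1690, 0.5071, 0.6761, 0.5071).
r_{12} = q_1·a_2 = 4.3948.
u_2 = a_2 − 4.3948·q_1 = (1.2571, 1.7714, 0.0286, -2.2286).
‖u_2‖ = 3.1122, so q_2 = (0.4039, 0.5692, 0.0092, -0.7161).
r_{13} = q_1·a_3 = 0.3381; r_{23} = q_2·a_3 = -3.3692.
u_3 = a_3 − 0.3381·q_1 + 3.3692·q_2 = (-0.6962, -0.2537, 0.8024, -0.5841).
‖u_3‖ = 1.2385, so q_3 = (-0.5621, -0.2048, 0.6478, -0.4716).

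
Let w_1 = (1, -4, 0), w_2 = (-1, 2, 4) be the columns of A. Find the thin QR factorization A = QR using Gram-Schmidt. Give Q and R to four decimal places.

Q = [[0.2425, -0.1168], [-0.9701, -0.0292], [0.0000, 0.9927]], R = [[4.1231, -2.1828], [0.0000, 4.0293]]

w_1 = (1, -4, 0); ‖w_1‖ = 4.1231, so q_1 = (0.2425, -0.9701, 0.0000).
q_1·w_2 = 0.2425·(-1) + (-0.9701)·2 + 0.0000·4 = -2.1828.
u_2 = w_2 + 2.1828·q_1 = (-0.4706, -0.1176, 4.0000).
‖u_2‖ = 4.0293, so q_2 = (-0.1168, -0.0292, 0.9927).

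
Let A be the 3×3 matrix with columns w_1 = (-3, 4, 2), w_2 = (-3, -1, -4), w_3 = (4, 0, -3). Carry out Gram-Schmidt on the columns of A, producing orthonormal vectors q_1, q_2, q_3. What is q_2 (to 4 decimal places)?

q_1 = w_1/‖w_1‖ = (-3, 4, 2)/5.3852 = (-0.5571, 0.7428, 0.3714).
r_{12} = q_1·w_2 = -0.5571.
u_2 = w_2 + 0.5571·q_1 = (-3.3103, -0.5862, -3.7931).
‖u_2‖ = 5.0685, so q_2 = (-0.6531, -0.1157, -0.7484).

q_2 = (-0.6531, -0.1157, -0.7484)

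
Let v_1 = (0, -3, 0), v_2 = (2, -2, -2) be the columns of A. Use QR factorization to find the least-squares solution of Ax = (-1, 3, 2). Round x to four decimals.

v_1 = (0, -3, 0); ‖v_1‖ = 3.0000, so e_1 = (0.0000, -1.0000, 0.0000).
e_1·v_2 = 0.0000·2 + (-1.0000)·(-2) + 0.0000·(-2) = 2.0000.
u_2 = v_2 − 2.0000·e_1 = (2.0000, 0.0000, -2.0000).
‖u_2‖ = 2.8284, so e_2 = (0.7071, 0.0000, -0.7071).
Qᵀb = (-3.0000, -2.1213).
Back-substitute: x_2 = -2.1213/2.8284 = -0.7500.
x_1 = (-3.0000 − 2.0000·(-0.7500))/3.0000 = -0.5000.

x = (-0.5000, -0.7500)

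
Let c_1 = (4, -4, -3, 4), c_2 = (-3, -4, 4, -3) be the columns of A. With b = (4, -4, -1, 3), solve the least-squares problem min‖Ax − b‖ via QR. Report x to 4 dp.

c_1 = (4, -4, -3, 4); ‖c_1‖ = 7.5498, so e_1 = (0.5298, -0.5298, -0.3974, 0.5298).
e_1·c_2 = 0.5298·(-3) + (-0.5298)·(-4) + (-0.3974)·4 + 0.5298·(-3) = -2.6491.
u_2 = c_2 + 2.6491·e_1 = (-1.5965, -5.4035, 2.9474, -1.5965).
‖u_2‖ = 6.5561, so e_2 = (-0.2435, -0.8242, 0.4496, -0.2435).
Qᵀb = (6.2253, 1.1426).
Back-substitute: x_2 = 1.1426/6.5561 = 0.1743.
x_1 = (6.2253 + 2.6491·0.1743)/7.5498 = 0.8857.

x = (0.8857, 0.1743)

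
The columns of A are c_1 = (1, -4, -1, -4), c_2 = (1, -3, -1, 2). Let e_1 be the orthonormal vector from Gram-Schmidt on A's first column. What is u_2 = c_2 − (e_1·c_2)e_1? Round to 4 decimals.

u_2 = (0.8235, -2.2941, -0.8235, 2.7059)

e_1 = c_1/‖c_1‖ = (1, -4, -1, -4)/5.8310 = (0.1715, -0.6860, -0.1715, -0.6860).
r_{12} = e_1·c_2 = 1.0290.
u_2 = c_2 − 1.0290·e_1 = (0.8235, -2.2941, -0.8235, 2.7059).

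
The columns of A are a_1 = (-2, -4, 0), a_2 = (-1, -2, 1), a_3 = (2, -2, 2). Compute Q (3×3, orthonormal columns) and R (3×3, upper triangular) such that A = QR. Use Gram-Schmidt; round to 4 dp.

Q = [[-0.4472, 0.0000, 0.8944], [-0.8944, 0.0000, -0.4472], [0.0000, 1.0000, 0.0000]], R = [[4.4721, 2.2361, 0.8944], [0.0000, 1.0000, 2.0000], [0.0000, 0.0000, 2.6833]]

a_1 = (-2, -4, 0); ‖a_1‖ = 4.4721, so q_1 = (-0.4472, -0.8944, 0.0000).
q_1·a_2 = (-0.4472)·(-1) + (-0.8944)·(-2) + 0.0000·1 = 2.2361.
u_2 = a_2 − 2.2361·q_1 = (0.0000, 0.0000, 1.0000).
‖u_2‖ = 1.0000, so q_2 = (0.0000, 0.0000, 1.0000).
q_1·a_3 = (-0.4472)·2 + (-0.8944)·(-2) + 0.0000·2 = 0.8944; q_2·a_3 = 0.0000·2 + 0.0000·(-2) + 1.0000·2 = 2.0000.
u_3 = a_3 − 0.8944·q_1 − 2.0000·q_2 = (2.4000, -1.2000, 0.0000).
‖u_3‖ = 2.6833, so q_3 = (0.8944, -0.4472, 0.0000).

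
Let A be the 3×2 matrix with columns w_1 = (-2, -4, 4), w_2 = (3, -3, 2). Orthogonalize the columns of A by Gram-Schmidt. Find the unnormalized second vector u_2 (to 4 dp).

q_1 = w_1/‖w_1‖ = (-2, -4, 4)/6.0000 = (-0.3333, -0.6667, 0.6667).
r_{12} = q_1·w_2 = 2.3333.
u_2 = w_2 − 2.3333·q_1 = (3.7778, -1.4444, 0.4444).

u_2 = (3.7778, -1.4444, 0.4444)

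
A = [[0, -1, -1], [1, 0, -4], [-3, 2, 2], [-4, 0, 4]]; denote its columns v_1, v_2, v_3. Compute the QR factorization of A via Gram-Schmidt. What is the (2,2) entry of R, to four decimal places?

e_1 = v_1/‖v_1‖ = (0, 1, -3, -4)/5.0990 = (0.0000, 0.1961, -0.5883, -0.7845).
r_{12} = e_1·v_2 = -1.1767.
u_2 = v_2 + 1.1767·e_1 = (-1.0000, 0.2308, 1.3077, -0.9231).
r_{22} = ‖u_2‖ = 1.9014.

r_{22} = 1.9014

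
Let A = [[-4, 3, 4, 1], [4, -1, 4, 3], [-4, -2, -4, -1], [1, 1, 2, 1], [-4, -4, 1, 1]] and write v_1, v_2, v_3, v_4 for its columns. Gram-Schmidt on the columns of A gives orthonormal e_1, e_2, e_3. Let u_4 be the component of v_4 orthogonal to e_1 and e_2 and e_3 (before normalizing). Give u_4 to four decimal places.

u_4 = (0.1553, 0.4928, 0.6882, 0.2272, -0.2940)

v_1 = (-4, 4, -4, 1, -4); ‖v_1‖ = 8.0623, so e_1 = (-0.4961, 0.4961, -0.4961, 0.1240, -0.4961).
e_1·v_2 = (-0.4961)·3 + 0.4961·(-1) + (-0.4961)·(-2) + 0.1240·1 + (-0.4961)·(-4) = 1.1163.
u_2 = v_2 − 1.1163·e_1 = (3.5538, -1.5538, -1.4462, 0.8615, -3.4462).
‖u_2‖ = 5.4547, so e_2 = (0.6515, -0.2849, -0.2651, 0.1579, -0.6318).
e_1·v_3 = (-0.4961)·4 + 0.4961·4 + (-0.4961)·(-4) + 0.1240·2 + (-0.4961)·1 = 1.7365; e_2·v_3 = 0.6515·4 + (-0.2849)·4 + (-0.2651)·(-4) + 0.1579·2 + (-0.6318)·1 = 2.2112.
u_3 = v_3 − 1.7365·e_1 − 2.2112·e_2 = (3.4209, 3.7684, -2.5522, 1.4354, 3.2585).
‖u_3‖ = 6.7153, so e_3 = (0.5094, 0.5612, -0.3801, 0.2137, 0.4852).
e_1·v_4 = (-0.4961)·1 + 0.4961·3 + (-0.4961)·(-1) + 0.1240·1 + (-0.4961)·1 = 1.1163; e_2·v_4 = 0.6515·1 + (-0.2849)·3 + (-0.2651)·(-1) + 0.1579·1 + (-0.6318)·1 = -0.4118; e_3·v_4 = 0.5094·1 + 0.5612·3 + (-0.3801)·(-1) + 0.2137·1 + 0.4852·1 = 3.2719.
u_4 = v_4 − 1.1163·e_1 + 0.4118·e_2 − 3.2719·e_3 = (0.1553, 0.4928, 0.6882, 0.2272, -0.2940).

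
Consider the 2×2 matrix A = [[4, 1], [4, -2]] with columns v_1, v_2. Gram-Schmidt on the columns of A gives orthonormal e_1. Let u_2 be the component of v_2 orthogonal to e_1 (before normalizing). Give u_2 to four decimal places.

v_1 = (4, 4); ‖v_1‖ = 5.6569, so e_1 = (0.7071, 0.7071).
e_1·v_2 = 0.7071·1 + 0.7071·(-2) = -0.7071.
u_2 = v_2 + 0.7071·e_1 = (1.5000, -1.5000).

u_2 = (1.5000, -1.5000)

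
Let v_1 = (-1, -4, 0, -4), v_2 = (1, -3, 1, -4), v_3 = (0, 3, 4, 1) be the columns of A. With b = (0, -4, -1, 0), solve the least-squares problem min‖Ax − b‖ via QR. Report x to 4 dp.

e_1 = v_1/‖v_1‖ = (-1, -4, 0, -4)/5.7446 = (-0.1741, -0.6963, 0.0000, -0.6963).
r_{12} = e_1·v_2 = 4.7001.
u_2 = v_2 − 4.7001·e_1 = (1.8182, 0.2727, 1.0000, -0.7273).
‖u_2‖ = 2.2156, so e_2 = (0.8206, 0.1231, 0.4513, -0.3282).
r_{13} = e_1·v_3 = -2.7852; r_{23} = e_2·v_3 = 1.8464.
u_3 = v_3 + 2.7852·e_1 − 1.8464·e_2 = (-2.0000, 0.8333, 3.1667, -0.3333).
‖u_3‖ = 3.8514, so e_3 = (-0.5193, 0.2164, 0.8222, -0.0865).
Qᵀb = (2.7852, -0.9437, -1.6877).
Back-substitute: x_3 = -1.6877/3.8514 = -0.4382.
x_2 = (-0.9437 − 1.8464·(-0.4382))/2.2156 = -0.0608.
x_1 = (2.7852 − 4.7001·(-0.0608) + 2.7852·(-0.4382))/5.7446 = 0.3221.

x = (0.3221, -0.0608, -0.4382)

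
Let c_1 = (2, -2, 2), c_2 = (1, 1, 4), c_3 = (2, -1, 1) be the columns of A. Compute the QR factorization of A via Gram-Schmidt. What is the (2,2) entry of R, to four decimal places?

c_1 = (2, -2, 2); ‖c_1‖ = 3.4641, so q_1 = (0.5774, -0.5774, 0.5774).
q_1·c_2 = 0.5774·1 + (-0.5774)·1 + 0.5774·4 = 2.3094.
u_2 = c_2 − 2.3094·q_1 = (-0.3333, 2.3333, 2.6667).
r_{22} = ‖u_2‖ = 3.5590.

r_{22} = 3.5590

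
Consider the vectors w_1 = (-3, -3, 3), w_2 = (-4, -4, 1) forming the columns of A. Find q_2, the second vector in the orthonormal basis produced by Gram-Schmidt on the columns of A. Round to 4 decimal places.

q_2 = (-0.4082, -0.4082, -0.8165)

w_1 = (-3, -3, 3); ‖w_1‖ = 5.1962, so q_1 = (-0.5774, -0.5774, 0.5774).
q_1·w_2 = (-0.5774)·(-4) + (-0.5774)·(-4) + 0.5774·1 = 5.1962.
u_2 = w_2 − 5.1962·q_1 = (-1.0000, -1.0000, -2.0000).
‖u_2‖ = 2.4495, so q_2 = (-0.4082, -0.4082, -0.8165).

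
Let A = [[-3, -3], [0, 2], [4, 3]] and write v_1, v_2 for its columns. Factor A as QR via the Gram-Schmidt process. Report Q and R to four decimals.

v_1 = (-3, 0, 4); ‖v_1‖ = 5.0000, so q_1 = (-0.6000, 0.0000, 0.8000).
q_1·v_2 = (-0.6000)·(-3) + 0.0000·2 + 0.8000·3 = 4.2000.
u_2 = v_2 − 4.2000·q_1 = (-0.4800, 2.0000, -0.3600).
‖u_2‖ = 2.0881, so q_2 = (-0.2299, 0.9578, -0.1724).

Q = [[-0.6000, -0.2299], [0.0000, 0.9578], [0.8000, -0.1724]], R = [[5.0000, 4.2000], [0.0000, 2.0881]]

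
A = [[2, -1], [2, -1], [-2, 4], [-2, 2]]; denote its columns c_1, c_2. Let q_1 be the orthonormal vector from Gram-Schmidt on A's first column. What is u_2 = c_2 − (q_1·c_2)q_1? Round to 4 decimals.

c_1 = (2, 2, -2, -2); ‖c_1‖ = 4.0000, so q_1 = (0.5000, 0.5000, -0.5000, -0.5000).
q_1·c_2 = 0.5000·(-1) + 0.5000·(-1) + (-0.5000)·4 + (-0.5000)·2 = -4.0000.
u_2 = c_2 + 4.0000·q_1 = (1.0000, 1.0000, 2.0000, 0.0000).

u_2 = (1.0000, 1.0000, 2.0000, 0.0000)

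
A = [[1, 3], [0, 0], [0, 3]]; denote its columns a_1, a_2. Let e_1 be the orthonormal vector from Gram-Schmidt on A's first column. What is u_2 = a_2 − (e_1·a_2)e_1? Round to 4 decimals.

u_2 = (0.0000, 0.0000, 3.0000)

a_1 = (1, 0, 0); ‖a_1‖ = 1.0000, so e_1 = (1.0000, 0.0000, 0.0000).
e_1·a_2 = 1.0000·3 + 0.0000·0 + 0.0000·3 = 3.0000.
u_2 = a_2 − 3.0000·e_1 = (0.0000, 0.0000, 3.0000).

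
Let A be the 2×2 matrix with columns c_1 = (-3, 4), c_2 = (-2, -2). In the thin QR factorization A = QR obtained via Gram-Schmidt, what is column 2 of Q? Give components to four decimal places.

q_2 = (-0.8000, -0.6000)

q_1 = c_1/‖c_1‖ = (-3, 4)/5.0000 = (-0.6000, 0.8000).
r_{12} = q_1·c_2 = -0.4000.
u_2 = c_2 + 0.4000·q_1 = (-2.2400, -1.6800).
‖u_2‖ = 2.8000, so q_2 = (-0.8000, -0.6000).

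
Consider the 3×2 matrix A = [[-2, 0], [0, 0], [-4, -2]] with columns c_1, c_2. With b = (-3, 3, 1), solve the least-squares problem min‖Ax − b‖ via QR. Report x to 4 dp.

q_1 = c_1/‖c_1‖ = (-2, 0, -4)/4.4721 = (-0.4472, 0.0000, -0.8944).
r_{12} = q_1·c_2 = 1.7889.
u_2 = c_2 − 1.7889·q_1 = (0.8000, 0.0000, -0.4000).
‖u_2‖ = 0.8944, so q_2 = (0.8944, 0.0000, -0.4472).
Qᵀb = (0.4472, -3.1305).
Back-substitute: x_2 = -3.1305/0.8944 = -3.5000.
x_1 = (0.4472 − 1.7889·(-3.5000))/4.4721 = 1.5000.

x = (1.5000, -3.5000)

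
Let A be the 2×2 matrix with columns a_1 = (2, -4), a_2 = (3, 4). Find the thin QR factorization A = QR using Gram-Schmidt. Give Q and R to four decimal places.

q_1 = a_1/‖a_1‖ = (2, -4)/4.4721 = (0.4472, -0.8944).
r_{12} = q_1·a_2 = -2.2361.
u_2 = a_2 + 2.2361·q_1 = (4.0000, 2.0000).
‖u_2‖ = 4.4721, so q_2 = (0.8944, 0.4472).

Q = [[0.4472, 0.8944], [-0.8944, 0.4472]], R = [[4.4721, -2.2361], [0.0000, 4.4721]]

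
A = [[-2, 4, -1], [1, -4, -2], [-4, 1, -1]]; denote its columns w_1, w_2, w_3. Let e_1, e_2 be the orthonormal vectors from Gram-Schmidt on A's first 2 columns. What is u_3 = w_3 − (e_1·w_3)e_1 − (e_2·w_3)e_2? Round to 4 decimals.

u_3 = (-1.3387, -1.2494, 0.3570)

w_1 = (-2, 1, -4); ‖w_1‖ = 4.5826, so e_1 = (-0.4364, 0.2182, -0.8729).
e_1·w_2 = (-0.4364)·4 + 0.2182·(-4) + (-0.8729)·1 = -3.4915.
u_2 = w_2 + 3.4915·e_1 = (2.4762, -3.2381, -2.0476).
‖u_2‖ = 4.5617, so e_2 = (0.5428, -0.7098, -0.4489).
e_1·w_3 = (-0.4364)·(-1) + 0.2182·(-2) + (-0.8729)·(-1) = 0.8729; e_2·w_3 = 0.5428·(-1) + (-0.7098)·(-2) + (-0.4489)·(-1) = 1.3257.
u_3 = w_3 − 0.8729·e_1 − 1.3257·e_2 = (-1.3387, -1.2494, 0.3570).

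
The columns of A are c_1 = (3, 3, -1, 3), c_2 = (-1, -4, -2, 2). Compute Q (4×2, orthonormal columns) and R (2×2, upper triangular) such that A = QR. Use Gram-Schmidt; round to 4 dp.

c_1 = (3, 3, -1, 3); ‖c_1‖ = 5.2915, so q_1 = (0.5669, 0.5669, -0.1890, 0.5669).
q_1·c_2 = 0.5669·(-1) + 0.5669·(-4) + (-0.1890)·(-2) + 0.5669·2 = -1.3229.
u_2 = c_2 + 1.3229·q_1 = (-0.2500, -3.2500, -2.2500, 2.7500).
‖u_2‖ = 4.8218, so q_2 = (-0.0518, -0.6740, -0.4666, 0.5703).

Q = [[0.5669, -0.0518], [0.5669, -0.6740], [-0.1890, -0.4666], [0.5669, 0.5703]], R = [[5.2915, -1.3229], [0.0000, 4.8218]]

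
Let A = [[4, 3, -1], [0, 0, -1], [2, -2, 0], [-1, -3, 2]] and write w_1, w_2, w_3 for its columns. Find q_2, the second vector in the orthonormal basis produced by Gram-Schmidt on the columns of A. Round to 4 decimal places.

q_2 = (0.2245, 0.0000, -0.7563, -0.6145)

w_1 = (4, 0, 2, -1); ‖w_1‖ = 4.5826, so q_1 = (0.8729, 0.0000, 0.4364, -0.2182).
q_1·w_2 = 0.8729·3 + 0.0000·0 + 0.4364·(-2) + (-0.2182)·(-3) = 2.4004.
u_2 = w_2 − 2.4004·q_1 = (0.9048, 0.0000, -3.0476, -2.4762).
‖u_2‖ = 4.0297, so q_2 = (0.2245, 0.0000, -0.7563, -0.6145).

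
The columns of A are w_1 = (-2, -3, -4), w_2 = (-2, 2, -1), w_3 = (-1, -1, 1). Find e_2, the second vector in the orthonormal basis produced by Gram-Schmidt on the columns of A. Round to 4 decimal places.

e_2 = (-0.6255, 0.7413, -0.2433)

w_1 = (-2, -3, -4); ‖w_1‖ = 5.3852, so e_1 = (-0.3714, -0.5571, -0.7428).
e_1·w_2 = (-0.3714)·(-2) + (-0.5571)·2 + (-0.7428)·(-1) = 0.3714.
u_2 = w_2 − 0.3714·e_1 = (-1.8621, 2.2069, -0.7241).
‖u_2‖ = 2.9769, so e_2 = (-0.6255, 0.7413, -0.2433).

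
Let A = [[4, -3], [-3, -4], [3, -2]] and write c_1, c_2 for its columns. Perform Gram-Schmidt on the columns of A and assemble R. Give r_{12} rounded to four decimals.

e_1 = c_1/‖c_1‖ = (4, -3, 3)/5.8310 = (0.6860, -0.5145, 0.5145).
r_{12} = e_1·c_2 = -1.0290.

r_{12} = -1.0290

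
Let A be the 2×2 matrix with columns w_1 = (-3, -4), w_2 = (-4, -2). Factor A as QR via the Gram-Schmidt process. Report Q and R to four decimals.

Q = [[-0.6000, -0.8000], [-0.8000, 0.6000]], R = [[5.0000, 4.0000], [0.0000, 2.0000]]

q_1 = w_1/‖w_1‖ = (-3, -4)/5.0000 = (-0.6000, -0.8000).
r_{12} = q_1·w_2 = 4.0000.
u_2 = w_2 − 4.0000·q_1 = (-1.6000, 1.2000).
‖u_2‖ = 2.0000, so q_2 = (-0.8000, 0.6000).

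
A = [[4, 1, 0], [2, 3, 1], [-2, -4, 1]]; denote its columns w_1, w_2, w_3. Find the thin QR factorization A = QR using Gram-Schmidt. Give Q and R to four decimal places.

q_1 = w_1/‖w_1‖ = (4, 2, -2)/4.8990 = (0.8165, 0.4082, -0.4082).
r_{12} = q_1·w_2 = 3.6742.
u_2 = w_2 − 3.6742·q_1 = (-2.0000, 1.5000, -2.5000).
‖u_2‖ = 3.5355, so q_2 = (-0.5657, 0.4243, -0.7071).
r_{13} = q_1·w_3 = 0.0000; r_{23} = q_2·w_3 = -0.2828.
u_3 = w_3 + 0.0000·q_1 + 0.2828·q_2 = (-0.1600, 1.1200, 0.8000).
‖u_3‖ = 1.3856, so q_3 = (-0.1155, 0.8083, 0.5774).

Q = [[0.8165, -0.5657, -0.1155], [0.4082, 0.4243, 0.8083], [-0.4082, -0.7071, 0.5774]], R = [[4.8990, 3.6742, 0.0000], [0.0000, 3.5355, -0.2828], [0.0000, 0.0000, 1.3856]]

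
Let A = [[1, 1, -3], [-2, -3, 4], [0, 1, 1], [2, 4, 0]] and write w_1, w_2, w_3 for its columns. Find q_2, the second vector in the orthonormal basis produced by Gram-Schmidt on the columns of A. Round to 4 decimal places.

q_2 = (-0.4714, 0.2357, 0.7071, 0.4714)

q_1 = w_1/‖w_1‖ = (1, -2, 0, 2)/3.0000 = (0.3333, -0.6667, 0.0000, 0.6667).
r_{12} = q_1·w_2 = 5.0000.
u_2 = w_2 − 5.0000·q_1 = (-0.6667, 0.3333, 1.0000, 0.6667).
‖u_2‖ = 1.4142, so q_2 = (-0.4714, 0.2357, 0.7071, 0.4714).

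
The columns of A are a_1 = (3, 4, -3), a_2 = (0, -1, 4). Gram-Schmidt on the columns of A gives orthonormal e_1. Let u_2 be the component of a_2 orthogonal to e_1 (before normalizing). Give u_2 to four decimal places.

u_2 = (1.4118, 0.8824, 2.5882)

e_1 = a_1/‖a_1‖ = (3, 4, -3)/5.8310 = (0.5145, 0.6860, -0.5145).
r_{12} = e_1·a_2 = -2.7440.
u_2 = a_2 + 2.7440·e_1 = (1.4118, 0.8824, 2.5882).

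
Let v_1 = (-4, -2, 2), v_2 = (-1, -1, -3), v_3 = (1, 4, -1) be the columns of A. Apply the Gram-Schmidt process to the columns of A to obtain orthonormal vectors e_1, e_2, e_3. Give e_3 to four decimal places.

v_1 = (-4, -2, 2); ‖v_1‖ = 4.8990, so e_1 = (-0.8165, -0.4082, 0.4082).
e_1·v_2 = (-0.8165)·(-1) + (-0.4082)·(-1) + 0.4082·(-3) = 0.0000.
u_2 = v_2 + 0.0000·e_1 = (-1.0000, -1.0000, -3.0000).
‖u_2‖ = 3.3166, so e_2 = (-0.3015, -0.3015, -0.9045).
e_1·v_3 = (-0.8165)·1 + (-0.4082)·4 + 0.4082·(-1) = -2.8577; e_2·v_3 = (-0.3015)·1 + (-0.3015)·4 + (-0.9045)·(-1) = -0.6030.
u_3 = v_3 + 2.8577·e_1 + 0.6030·e_2 = (-1.5152, 2.6515, -0.3788).
‖u_3‖ = 3.0773, so e_3 = (-0.4924, 0.8616, -0.1231).

e_3 = (-0.4924, 0.8616, -0.1231)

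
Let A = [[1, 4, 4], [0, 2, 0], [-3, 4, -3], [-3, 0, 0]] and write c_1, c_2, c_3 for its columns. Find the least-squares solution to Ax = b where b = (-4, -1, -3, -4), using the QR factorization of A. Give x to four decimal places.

x = (1.3246, -0.4391, -0.8986)

e_1 = c_1/‖c_1‖ = (1, 0, -3, -3)/4.3589 = (0.2294, 0.0000, -0.6882, -0.6882).
r_{12} = e_1·c_2 = -1.8353.
u_2 = c_2 + 1.8353·e_1 = (4.4211, 2.0000, 2.7368, -1.2632).
‖u_2‖ = 5.7124, so e_2 = (0.7739, 0.3501, 0.4791, -0.2211).
r_{13} = e_1·c_3 = 2.9824; r_{23} = e_2·c_3 = 1.6584.
u_3 = c_3 − 2.9824·e_1 − 1.6584·e_2 = (2.0323, -0.5806, -1.7419, 2.4194).
‖u_3‖ = 3.6544, so e_3 = (0.5561, -0.1589, -0.4767, 0.6620).
Qᵀb = (3.9001, -3.9987, -3.2837).
Back-substitute: x_3 = -3.2837/3.6544 = -0.8986.
x_2 = (-3.9987 − 1.6584·(-0.8986))/5.7124 = -0.4391.
x_1 = (3.9001 + 1.8353·(-0.4391) − 2.9824·(-0.8986))/4.3589 = 1.3246.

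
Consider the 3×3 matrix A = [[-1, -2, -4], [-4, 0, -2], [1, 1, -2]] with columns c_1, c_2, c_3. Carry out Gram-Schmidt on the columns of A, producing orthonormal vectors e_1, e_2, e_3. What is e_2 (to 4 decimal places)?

e_2 = (-0.8642, 0.3143, 0.3928)

c_1 = (-1, -4, 1); ‖c_1‖ = 4.2426, so e_1 = (-0.2357, -0.9428, 0.2357).
e_1·c_2 = (-0.2357)·(-2) + (-0.9428)·0 + 0.2357·1 = 0.7071.
u_2 = c_2 − 0.7071·e_1 = (-1.8333, 0.6667, 0.8333).
‖u_2‖ = 2.1213, so e_2 = (-0.8642, 0.3143, 0.3928).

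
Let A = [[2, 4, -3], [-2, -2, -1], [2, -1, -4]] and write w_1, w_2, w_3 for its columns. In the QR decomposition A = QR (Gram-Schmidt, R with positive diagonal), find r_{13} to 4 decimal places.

w_1 = (2, -2, 2); ‖w_1‖ = 3.4641, so e_1 = (0.5774, -0.5774, 0.5774).
r_{13} = e_1·w_3 = -3.4641.

r_{13} = -3.4641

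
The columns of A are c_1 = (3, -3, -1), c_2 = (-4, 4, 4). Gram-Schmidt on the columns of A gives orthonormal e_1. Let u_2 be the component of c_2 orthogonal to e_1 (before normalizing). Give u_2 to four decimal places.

u_2 = (0.4211, -0.4211, 2.5263)

e_1 = c_1/‖c_1‖ = (3, -3, -1)/4.3589 = (0.6882, -0.6882, -0.2294).
r_{12} = e_1·c_2 = -6.4236.
u_2 = c_2 + 6.4236·e_1 = (0.4211, -0.4211, 2.5263).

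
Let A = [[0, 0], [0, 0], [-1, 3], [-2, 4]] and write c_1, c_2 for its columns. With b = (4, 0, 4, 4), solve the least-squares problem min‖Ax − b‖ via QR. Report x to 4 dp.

x = (2.0000, 2.0000)

e_1 = c_1/‖c_1‖ = (0, 0, -1, -2)/2.2361 = (0.0000, 0.0000, -0.4472, -0.8944).
r_{12} = e_1·c_2 = -4.9193.
u_2 = c_2 + 4.9193·e_1 = (0.0000, 0.0000, 0.8000, -0.4000).
‖u_2‖ = 0.8944, so e_2 = (0.0000, 0.0000, 0.8944, -0.4472).
Qᵀb = (-5.3666, 1.7889).
Back-substitute: x_2 = 1.7889/0.8944 = 2.0000.
x_1 = (-5.3666 + 4.9193·2.0000)/2.2361 = 2.0000.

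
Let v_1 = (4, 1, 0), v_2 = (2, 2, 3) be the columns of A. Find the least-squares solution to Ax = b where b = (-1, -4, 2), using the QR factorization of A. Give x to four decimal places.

x = (-0.5079, 0.0635)

v_1 = (4, 1, 0); ‖v_1‖ = 4.1231, so e_1 = (0.9701, 0.2425, 0.0000).
e_1·v_2 = 0.9701·2 + 0.2425·2 + 0.0000·3 = 2.4254.
u_2 = v_2 − 2.4254·e_1 = (-0.3529, 1.4118, 3.0000).
‖u_2‖ = 3.3343, so e_2 = (-0.1059, 0.4234, 0.8997).
Qᵀb = (-1.9403, 0.2117).
Back-substitute: x_2 = 0.2117/3.3343 = 0.0635.
x_1 = (-1.9403 − 2.4254·0.0635)/4.1231 = -0.5079.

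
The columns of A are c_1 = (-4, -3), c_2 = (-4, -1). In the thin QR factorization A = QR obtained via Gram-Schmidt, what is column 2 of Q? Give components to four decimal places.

c_1 = (-4, -3); ‖c_1‖ = 5.0000, so q_1 = (-0.8000, -0.6000).
q_1·c_2 = (-0.8000)·(-4) + (-0.6000)·(-1) = 3.8000.
u_2 = c_2 − 3.8000·q_1 = (-0.9600, 1.2800).
‖u_2‖ = 1.6000, so q_2 = (-0.6000, 0.8000).

q_2 = (-0.6000, 0.8000)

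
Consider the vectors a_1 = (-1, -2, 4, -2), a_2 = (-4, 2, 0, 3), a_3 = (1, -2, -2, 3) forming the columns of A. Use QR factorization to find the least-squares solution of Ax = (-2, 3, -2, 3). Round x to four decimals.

x = (-0.6202, 0.6696, -0.1384)

q_1 = a_1/‖a_1‖ = (-1, -2, 4, -2)/5.0000 = (-0.2000, -0.4000, 0.8000, -0.4000).
r_{12} = q_1·a_2 = -1.2000.
u_2 = a_2 + 1.2000·q_1 = (-4.2400, 1.5200, 0.9600, 2.5200).
‖u_2‖ = 5.2498, so q_2 = (-0.8077, 0.2895, 0.1829, 0.4800).
r_{13} = q_1·a_3 = -2.2000; r_{23} = q_2·a_3 = -0.3124.
u_3 = a_3 + 2.2000·q_1 + 0.3124·q_2 = (0.3077, -2.7896, -0.1829, 2.2700).
‖u_3‖ = 3.6142, so q_3 = (0.0851, -0.7718, -0.0506, 0.6281).
Qᵀb = (-3.6000, 3.5583, -0.5004).
Back-substitute: x_3 = -0.5004/3.6142 = -0.1384.
x_2 = (3.5583 + 0.3124·(-0.1384))/5.2498 = 0.6696.
x_1 = (-3.6000 + 1.2000·0.6696 + 2.2000·(-0.1384))/5.0000 = -0.6202.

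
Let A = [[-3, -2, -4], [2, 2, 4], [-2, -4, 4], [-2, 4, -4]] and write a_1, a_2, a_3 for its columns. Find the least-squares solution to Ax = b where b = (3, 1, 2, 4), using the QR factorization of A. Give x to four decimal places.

x = (-1.6471, 0.6863, 0.4363)

a_1 = (-3, 2, -2, -2); ‖a_1‖ = 4.5826, so q_1 = (-0.6547, 0.4364, -0.4364, -0.4364).
q_1·a_2 = (-0.6547)·(-2) + 0.4364·2 + (-0.4364)·(-4) + (-0.4364)·4 = 2.1822.
u_2 = a_2 − 2.1822·q_1 = (-0.5714, 1.0476, -3.0476, 4.9524).
‖u_2‖ = 5.9362, so q_2 = (-0.0963, 0.1765, -0.5134, 0.8343).
q_1·a_3 = (-0.6547)·(-4) + 0.4364·4 + (-0.4364)·4 + (-0.4364)·(-4) = 4.3644; q_2·a_3 = (-0.0963)·(-4) + 0.1765·4 + (-0.5134)·4 + 0.8343·(-4) = -4.2997.
u_3 = a_3 − 4.3644·q_1 + 4.2997·q_2 = (-1.5568, 2.8541, 3.6973, 1.4919).
‖u_3‖ = 5.1444, so q_3 = (-0.3026, 0.5548, 0.7187, 0.2900).
Qᵀb = (-4.1461, 2.1980, 2.2444).
Back-substitute: x_3 = 2.2444/5.1444 = 0.4363.
x_2 = (2.1980 + 4.2997·0.4363)/5.9362 = 0.6863.
x_1 = (-4.1461 − 2.1822·0.6863 − 4.3644·0.4363)/4.5826 = -1.6471.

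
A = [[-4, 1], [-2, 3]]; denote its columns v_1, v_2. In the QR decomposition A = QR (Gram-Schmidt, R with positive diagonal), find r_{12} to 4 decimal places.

r_{12} = -2.2361

v_1 = (-4, -2); ‖v_1‖ = 4.4721, so q_1 = (-0.8944, -0.4472).
r_{12} = q_1·v_2 = -2.2361.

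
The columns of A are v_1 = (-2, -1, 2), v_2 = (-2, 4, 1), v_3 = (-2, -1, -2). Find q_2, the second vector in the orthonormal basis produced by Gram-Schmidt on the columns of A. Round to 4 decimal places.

v_1 = (-2, -1, 2); ‖v_1‖ = 3.0000, so q_1 = (-0.6667, -0.3333, 0.6667).
q_1·v_2 = (-0.6667)·(-2) + (-0.3333)·4 + 0.6667·1 = 0.6667.
u_2 = v_2 − 0.6667·q_1 = (-1.5556, 4.2222, 0.5556).
‖u_2‖ = 4.5338, so q_2 = (-0.3431, 0.9313, 0.1225).

q_2 = (-0.3431, 0.9313, 0.1225)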